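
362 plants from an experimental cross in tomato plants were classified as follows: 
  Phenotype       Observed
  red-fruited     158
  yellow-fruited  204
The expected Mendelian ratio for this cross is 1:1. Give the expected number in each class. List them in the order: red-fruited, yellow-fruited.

181, 181

Under the 1:1 hypothesis (Σ ratio = 2, N = 362):
  red-fruited: 362 × 1/2 = 181
  yellow-fruited: 362 × 1/2 = 181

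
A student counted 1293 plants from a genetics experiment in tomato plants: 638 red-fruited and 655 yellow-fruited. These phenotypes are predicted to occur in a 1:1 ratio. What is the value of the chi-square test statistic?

0.224

The 1:1 ratio has 2 parts, so with N = 1293 the expected counts are:
  red-fruited: 1293 × 1/2 = 646.5
  yellow-fruited: 1293 × 1/2 = 646.5
χ² = Σ (O − E)² / E
  red-fruited: (638 − 646.5)² / 646.5 = 0.1118
  yellow-fruited: (655 − 646.5)² / 646.5 = 0.1118
χ² = 0.1118 + 0.1118 = 0.2236 ≈ 0.224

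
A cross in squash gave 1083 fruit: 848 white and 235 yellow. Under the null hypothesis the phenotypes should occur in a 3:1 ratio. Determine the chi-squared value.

Under the 3:1 hypothesis (Σ ratio = 4, N = 1083):
  white: 1083 × 3/4 = 812.25
  yellow: 1083 × 1/4 = 270.75
χ² = Σ (O − E)² / E
  white: (848 − 812.25)² / 812.25 = 1.5735
  yellow: (235 − 270.75)² / 270.75 = 4.7205
χ² = 1.5735 + 4.7205 = 6.294

6.294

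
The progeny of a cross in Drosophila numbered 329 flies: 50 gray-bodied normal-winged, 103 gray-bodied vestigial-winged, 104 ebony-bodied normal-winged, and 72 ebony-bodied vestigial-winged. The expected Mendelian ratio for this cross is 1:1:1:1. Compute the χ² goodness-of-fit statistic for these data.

24.909

Expected counts for N = 329 under a 1:1:1:1 ratio (total parts = 4):
  gray-bodied normal-winged: 329 × 1/4 = 82.25
  gray-bodied vestigial-winged: 329 × 1/4 = 82.25
  ebony-bodied normal-winged: 329 × 1/4 = 82.25
  ebony-bodied vestigial-winged: 329 × 1/4 = 82.25
χ² = Σ (O − E)² / E
  gray-bodied normal-winged: (50 − 82.25)² / 82.25 = 12.6451
  gray-bodied vestigial-winged: (103 − 82.25)² / 82.25 = 5.2348
  ebony-bodied normal-winged: (104 − 82.25)² / 82.25 = 5.7515
  ebony-bodied vestigial-winged: (72 − 82.25)² / 82.25 = 1.2774
χ² = 12.6451 + 5.2348 + 5.7515 + 1.2774 = 24.9088 ≈ 24.909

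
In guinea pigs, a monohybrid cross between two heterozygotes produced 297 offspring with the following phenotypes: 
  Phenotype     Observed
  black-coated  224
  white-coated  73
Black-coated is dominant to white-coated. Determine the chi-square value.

0.028

For a monohybrid cross between heterozygotes with complete dominance, the expected phenotypic ratio is 3:1.
Expected counts for N = 297 under a 3:1 ratio (total parts = 4):
  black-coated: 297 × 3/4 = 222.75
  white-coated: 297 × 1/4 = 74.25
χ² = Σ (O − E)² / E
  black-coated: (224 − 222.75)² / 222.75 = 0.0070
  white-coated: (73 − 74.25)² / 74.25 = 0.0210
χ² = 0.0070 + 0.0210 = 0.028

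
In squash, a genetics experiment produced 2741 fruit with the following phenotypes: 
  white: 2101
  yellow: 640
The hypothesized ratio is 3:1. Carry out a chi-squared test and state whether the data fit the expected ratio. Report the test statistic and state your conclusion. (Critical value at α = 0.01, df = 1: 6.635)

3.984; consistent

Under the 3:1 hypothesis (Σ ratio = 4, N = 2741):
  white: 2741 × 3/4 = 2055.75
  yellow: 2741 × 1/4 = 685.25
χ² = Σ (O − E)² / E
  white: (2101 − 2055.75)² / 2055.75 = 0.9960
  yellow: (640 − 685.25)² / 685.25 = 2.9881
χ² = 0.9960 + 2.9881 = 3.9841 ≈ 3.984
Degrees of freedom = 2 − 1 = 1; critical value at α = 0.01 is 6.635.
Since 3.984 < 6.635, we fail to reject the null hypothesis — the data are consistent with the 3:1 ratio.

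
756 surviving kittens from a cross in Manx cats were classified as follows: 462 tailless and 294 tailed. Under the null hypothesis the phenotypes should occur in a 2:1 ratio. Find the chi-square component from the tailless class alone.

Expected counts for N = 756 under a 2:1 ratio (total parts = 3):
  tailless: 756 × 2/3 = 504
  tailed: 756 × 1/3 = 252
Contribution of tailless: (462 − 504)² / 504 = 3.5000

3.500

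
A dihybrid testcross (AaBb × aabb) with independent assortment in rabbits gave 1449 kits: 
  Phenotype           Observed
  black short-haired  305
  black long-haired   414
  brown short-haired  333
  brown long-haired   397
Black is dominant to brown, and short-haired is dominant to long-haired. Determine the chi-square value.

22.136

A dihybrid testcross with independent assortment gives a 1:1:1:1 ratio.
Under the 1:1:1:1 hypothesis (Σ ratio = 4, N = 1449):
  black short-haired: 1449 × 1/4 = 362.25
  black long-haired: 1449 × 1/4 = 362.25
  brown short-haired: 1449 × 1/4 = 362.25
  brown long-haired: 1449 × 1/4 = 362.25
χ² = Σ (O − E)² / E
  black short-haired: (305 − 362.25)² / 362.25 = 9.0478
  black long-haired: (414 − 362.25)² / 362.25 = 7.3929
  brown short-haired: (333 − 362.25)² / 362.25 = 2.3618
  brown long-haired: (397 − 362.25)² / 362.25 = 3.3335
χ² = 9.0478 + 7.3929 + 2.3618 + 3.3335 = 22.136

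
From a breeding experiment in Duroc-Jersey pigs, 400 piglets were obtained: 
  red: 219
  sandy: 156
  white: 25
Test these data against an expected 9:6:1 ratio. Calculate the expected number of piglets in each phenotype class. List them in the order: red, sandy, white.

225, 150, 25

Under the 9:6:1 hypothesis (Σ ratio = 16, N = 400):
  red: 400 × 9/16 = 225
  sandy: 400 × 6/16 = 150
  white: 400 × 1/16 = 25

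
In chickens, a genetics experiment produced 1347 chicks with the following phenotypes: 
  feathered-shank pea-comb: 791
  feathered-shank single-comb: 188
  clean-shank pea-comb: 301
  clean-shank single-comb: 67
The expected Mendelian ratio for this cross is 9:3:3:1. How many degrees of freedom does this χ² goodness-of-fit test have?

3

A goodness-of-fit test with 4 phenotype classes has df = 4 − 1 = 3.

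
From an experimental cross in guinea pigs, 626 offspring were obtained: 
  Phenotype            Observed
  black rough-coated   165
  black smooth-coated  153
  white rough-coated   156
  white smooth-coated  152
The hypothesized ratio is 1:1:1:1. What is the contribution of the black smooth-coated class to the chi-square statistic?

Total ratio parts = 4. Expected numbers out of 626:
  black rough-coated: 626 × 1/4 = 156.5
  black smooth-coated: 626 × 1/4 = 156.5
  white rough-coated: 626 × 1/4 = 156.5
  white smooth-coated: 626 × 1/4 = 156.5
Contribution of black smooth-coated: (153 − 156.5)² / 156.5 = 0.0783

0.078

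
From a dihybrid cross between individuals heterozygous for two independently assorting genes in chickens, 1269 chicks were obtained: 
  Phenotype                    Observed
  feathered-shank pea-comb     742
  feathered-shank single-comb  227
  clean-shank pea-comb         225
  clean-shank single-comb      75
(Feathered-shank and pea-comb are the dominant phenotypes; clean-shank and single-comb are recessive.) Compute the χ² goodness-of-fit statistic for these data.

2.554

A dihybrid F₂ with independent assortment and complete dominance at both loci gives a 9:3:3:1 phenotypic ratio.
Under the 9:3:3:1 hypothesis (Σ ratio = 16, N = 1269):
  feathered-shank pea-comb: 1269 × 9/16 = 713.8125
  feathered-shank single-comb: 1269 × 3/16 = 237.9375
  clean-shank pea-comb: 1269 × 3/16 = 237.9375
  clean-shank single-comb: 1269 × 1/16 = 79.3125
χ² = Σ (O − E)² / E
  feathered-shank pea-comb: (742 − 713.8125)² / 713.8125 = 1.1131
  feathered-shank single-comb: (227 − 237.9375)² / 237.9375 = 0.5028
  clean-shank pea-comb: (225 − 237.9375)² / 237.9375 = 0.7035
  clean-shank single-comb: (75 − 79.3125)² / 79.3125 = 0.2345
χ² = 1.1131 + 0.5028 + 0.7035 + 0.2345 = 2.5539 ≈ 2.554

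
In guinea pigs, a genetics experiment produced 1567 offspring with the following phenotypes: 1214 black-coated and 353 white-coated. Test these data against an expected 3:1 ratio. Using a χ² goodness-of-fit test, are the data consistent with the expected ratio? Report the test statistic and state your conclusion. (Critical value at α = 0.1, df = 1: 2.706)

Expected counts for N = 1567 under a 3:1 ratio (total parts = 4):
  black-coated: 1567 × 3/4 = 1175.25
  white-coated: 1567 × 1/4 = 391.75
χ² = Σ (O − E)² / E
  black-coated: (1214 − 1175.25)² / 1175.25 = 1.2777
  white-coated: (353 − 391.75)² / 391.75 = 3.8330
χ² = 1.2777 + 3.8330 = 5.1107 ≈ 5.111
Degrees of freedom = 2 − 1 = 1; critical value at α = 0.1 is 2.706.
Since 5.111 > 2.706, we reject the null hypothesis — the data do not fit the 3:1 ratio.

5.111; not consistent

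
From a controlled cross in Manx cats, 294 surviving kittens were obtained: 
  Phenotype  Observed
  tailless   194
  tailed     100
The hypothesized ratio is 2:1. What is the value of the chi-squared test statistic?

Expected counts for N = 294 under a 2:1 ratio (total parts = 3):
  tailless: 294 × 2/3 = 196
  tailed: 294 × 1/3 = 98
χ² = Σ (O − E)² / E
  tailless: (194 − 196)² / 196 = 0.0204
  tailed: (100 − 98)² / 98 = 0.0408
χ² = 0.0204 + 0.0408 = 0.0612 ≈ 0.061

0.061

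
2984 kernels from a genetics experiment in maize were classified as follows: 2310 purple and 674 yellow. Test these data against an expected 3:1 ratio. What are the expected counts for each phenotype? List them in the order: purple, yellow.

2238, 746

Expected counts for N = 2984 under a 3:1 ratio (total parts = 4):
  purple: 2984 × 3/4 = 2238
  yellow: 2984 × 1/4 = 746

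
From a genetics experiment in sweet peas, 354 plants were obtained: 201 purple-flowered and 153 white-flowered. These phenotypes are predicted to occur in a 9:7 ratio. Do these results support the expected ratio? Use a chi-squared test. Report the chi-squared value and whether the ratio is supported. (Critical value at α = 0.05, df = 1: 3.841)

0.040; consistent

Expected counts for N = 354 under a 9:7 ratio (total parts = 16):
  purple-flowered: 354 × 9/16 = 199.125
  white-flowered: 354 × 7/16 = 154.875
χ² = Σ (O − E)² / E
  purple-flowered: (201 − 199.125)² / 199.125 = 0.0177
  white-flowered: (153 − 154.875)² / 154.875 = 0.0227
χ² = 0.0177 + 0.0227 = 0.0404 ≈ 0.040
Degrees of freedom = 2 − 1 = 1; critical value at α = 0.05 is 3.841.
Since 0.040 < 3.841, we fail to reject the null hypothesis — the data are consistent with the 9:7 ratio.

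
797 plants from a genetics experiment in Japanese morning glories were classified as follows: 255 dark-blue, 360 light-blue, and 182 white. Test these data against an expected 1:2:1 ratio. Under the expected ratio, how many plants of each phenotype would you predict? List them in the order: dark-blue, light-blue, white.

Expected counts for N = 797 under a 1:2:1 ratio (total parts = 4):
  dark-blue: 797 × 1/4 = 199.25
  light-blue: 797 × 2/4 = 398.5
  white: 797 × 1/4 = 199.25

199.25, 398.5, 199.25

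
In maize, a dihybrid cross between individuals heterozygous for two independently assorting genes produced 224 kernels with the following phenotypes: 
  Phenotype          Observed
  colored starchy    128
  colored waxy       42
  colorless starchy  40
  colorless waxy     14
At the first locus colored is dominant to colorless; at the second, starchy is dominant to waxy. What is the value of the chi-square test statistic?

A dihybrid F₂ with independent assortment and complete dominance at both loci gives a 9:3:3:1 phenotypic ratio.
Total ratio parts = 16. Expected numbers out of 224:
  colored starchy: 224 × 9/16 = 126
  colored waxy: 224 × 3/16 = 42
  colorless starchy: 224 × 3/16 = 42
  colorless waxy: 224 × 1/16 = 14
χ² = Σ (O − E)² / E
  colored starchy: (128 − 126)² / 126 = 0.0317
  colored waxy: (42 − 42)² / 42 = 0.0000
  colorless starchy: (40 − 42)² / 42 = 0.0952
  colorless waxy: (14 − 14)² / 14 = 0.0000
χ² = 0.0317 + 0.0000 + 0.0952 + 0.0000 = 0.1269 ≈ 0.127

0.127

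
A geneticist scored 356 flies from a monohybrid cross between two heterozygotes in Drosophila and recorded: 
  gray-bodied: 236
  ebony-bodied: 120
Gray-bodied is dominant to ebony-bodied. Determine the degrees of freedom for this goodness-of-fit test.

1

For a monohybrid cross between heterozygotes with complete dominance, the expected phenotypic ratio is 3:1.
A goodness-of-fit test with 2 phenotype classes has df = 2 − 1 = 1.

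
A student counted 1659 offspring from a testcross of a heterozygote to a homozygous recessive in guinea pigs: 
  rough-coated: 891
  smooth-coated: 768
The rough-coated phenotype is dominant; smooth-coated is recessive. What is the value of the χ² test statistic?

A testcross of a heterozygote (Aa × aa) gives a 1:1 phenotypic ratio.
Under the 1:1 hypothesis (Σ ratio = 2, N = 1659):
  rough-coated: 1659 × 1/2 = 829.5
  smooth-coated: 1659 × 1/2 = 829.5
χ² = Σ (O − E)² / E
  rough-coated: (891 − 829.5)² / 829.5 = 4.5597
  smooth-coated: (768 − 829.5)² / 829.5 = 4.5597
χ² = 4.5597 + 4.5597 = 9.1194 ≈ 9.119

9.119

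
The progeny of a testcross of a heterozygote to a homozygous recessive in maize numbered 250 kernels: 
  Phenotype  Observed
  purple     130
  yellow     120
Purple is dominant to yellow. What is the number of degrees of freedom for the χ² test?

1

A testcross of a heterozygote (Aa × aa) gives a 1:1 phenotypic ratio.
A goodness-of-fit test with 2 phenotype classes has df = 2 − 1 = 1.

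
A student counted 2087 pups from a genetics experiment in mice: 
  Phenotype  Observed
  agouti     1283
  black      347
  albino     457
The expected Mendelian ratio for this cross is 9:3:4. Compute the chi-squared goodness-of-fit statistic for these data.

Under the 9:3:4 hypothesis (Σ ratio = 16, N = 2087):
  agouti: 2087 × 9/16 = 1173.9375
  black: 2087 × 3/16 = 391.3125
  albino: 2087 × 4/16 = 521.75
χ² = Σ (O − E)² / E
  agouti: (1283 − 1173.9375)² / 1173.9375 = 10.1323
  black: (347 − 391.3125)² / 391.3125 = 5.0180
  albino: (457 − 521.75)² / 521.75 = 8.0356
χ² = 10.1323 + 5.0180 + 8.0356 = 23.1859 ≈ 23.186

23.186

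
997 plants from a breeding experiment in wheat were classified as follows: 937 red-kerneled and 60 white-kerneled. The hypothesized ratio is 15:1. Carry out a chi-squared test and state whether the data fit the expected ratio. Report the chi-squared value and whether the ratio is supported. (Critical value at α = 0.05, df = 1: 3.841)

Expected counts for N = 997 under a 15:1 ratio (total parts = 16):
  red-kerneled: 997 × 15/16 = 934.6875
  white-kerneled: 997 × 1/16 = 62.3125
χ² = Σ (O − E)² / E
  red-kerneled: (937 − 934.6875)² / 934.6875 = 0.0057
  white-kerneled: (60 − 62.3125)² / 62.3125 = 0.0858
χ² = 0.0057 + 0.0858 = 0.0915 ≈ 0.092
Degrees of freedom = 2 − 1 = 1; critical value at α = 0.05 is 3.841.
Since 0.092 < 3.841, we fail to reject the null hypothesis — the data are consistent with the 15:1 ratio.

0.092; consistent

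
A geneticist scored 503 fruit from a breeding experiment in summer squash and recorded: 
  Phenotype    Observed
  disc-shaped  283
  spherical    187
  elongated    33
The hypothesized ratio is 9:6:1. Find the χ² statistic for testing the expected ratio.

Expected counts for N = 503 under a 9:6:1 ratio (total parts = 16):
  disc-shaped: 503 × 9/16 = 282.9375
  spherical: 503 × 6/16 = 188.625
  elongated: 503 × 1/16 = 31.4375
χ² = Σ (O − E)² / E
  disc-shaped: (283 − 282.9375)² / 282.9375 = 0.0000
  spherical: (187 − 188.625)² / 188.625 = 0.0140
  elongated: (33 − 31.4375)² / 31.4375 = 0.0777
χ² = 0.0000 + 0.0140 + 0.0777 = 0.0917 ≈ 0.092

0.092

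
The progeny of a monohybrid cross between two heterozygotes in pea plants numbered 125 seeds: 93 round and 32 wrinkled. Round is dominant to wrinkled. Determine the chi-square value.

0.024

For a monohybrid cross between heterozygotes with complete dominance, the expected phenotypic ratio is 3:1.
Total ratio parts = 4. Expected numbers out of 125:
  round: 125 × 3/4 = 93.75
  wrinkled: 125 × 1/4 = 31.25
χ² = Σ (O − E)² / E
  round: (93 − 93.75)² / 93.75 = 0.0060
  wrinkled: (32 − 31.25)² / 31.25 = 0.0180
χ² = 0.0060 + 0.0180 = 0.024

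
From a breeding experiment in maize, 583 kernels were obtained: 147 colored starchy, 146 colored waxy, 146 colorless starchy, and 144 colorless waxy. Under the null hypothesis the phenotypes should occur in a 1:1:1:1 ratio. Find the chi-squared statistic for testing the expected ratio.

Under the 1:1:1:1 hypothesis (Σ ratio = 4, N = 583):
  colored starchy: 583 × 1/4 = 145.75
  colored waxy: 583 × 1/4 = 145.75
  colorless starchy: 583 × 1/4 = 145.75
  colorless waxy: 583 × 1/4 = 145.75
χ² = Σ (O − E)² / E
  colored starchy: (147 − 145.75)² / 145.75 = 0.0107
  colored waxy: (146 − 145.75)² / 145.75 = 0.0004
  colorless starchy: (146 − 145.75)² / 145.75 = 0.0004
  colorless waxy: (144 − 145.75)² / 145.75 = 0.0210
χ² = 0.0107 + 0.0004 + 0.0004 + 0.0210 = 0.0325 ≈ 0.033

0.033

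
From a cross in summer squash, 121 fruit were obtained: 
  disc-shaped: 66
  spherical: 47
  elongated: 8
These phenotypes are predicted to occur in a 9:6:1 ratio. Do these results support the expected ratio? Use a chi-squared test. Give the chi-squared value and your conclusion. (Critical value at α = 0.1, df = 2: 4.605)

0.146; consistent

Under the 9:6:1 hypothesis (Σ ratio = 16, N = 121):
  disc-shaped: 121 × 9/16 = 68.0625
  spherical: 121 × 6/16 = 45.375
  elongated: 121 × 1/16 = 7.5625
χ² = Σ (O − E)² / E
  disc-shaped: (66 − 68.0625)² / 68.0625 = 0.0625
  spherical: (47 − 45.375)² / 45.375 = 0.0582
  elongated: (8 − 7.5625)² / 7.5625 = 0.0253
χ² = 0.0625 + 0.0582 + 0.0253 = 0.146
Degrees of freedom = 3 − 1 = 2; critical value at α = 0.1 is 4.605.
Since 0.146 < 4.605, we fail to reject the null hypothesis — the data are consistent with the 9:6:1 ratio.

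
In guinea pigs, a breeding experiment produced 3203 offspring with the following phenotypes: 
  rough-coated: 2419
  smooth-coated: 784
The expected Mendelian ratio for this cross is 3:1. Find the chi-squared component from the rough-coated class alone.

0.117

The 3:1 ratio has 4 parts, so with N = 3203 the expected counts are:
  rough-coated: 3203 × 3/4 = 2402.25
  smooth-coated: 3203 × 1/4 = 800.75
Contribution of rough-coated: (2419 − 2402.25)² / 2402.25 = 0.1168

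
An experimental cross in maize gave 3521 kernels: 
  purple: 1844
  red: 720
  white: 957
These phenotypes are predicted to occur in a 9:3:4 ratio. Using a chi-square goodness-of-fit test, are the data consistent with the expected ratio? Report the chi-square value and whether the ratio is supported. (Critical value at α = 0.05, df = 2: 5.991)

The 9:3:4 ratio has 16 parts, so with N = 3521 the expected counts are:
  purple: 3521 × 9/16 = 1980.5625
  red: 3521 × 3/16 = 660.1875
  white: 3521 × 4/16 = 880.25
χ² = Σ (O − E)² / E
  purple: (1844 − 1980.5625)² / 1980.5625 = 9.4162
  red: (720 − 660.1875)² / 660.1875 = 5.4190
  white: (957 − 880.25)² / 880.25 = 6.6919
χ² = 9.4162 + 5.4190 + 6.6919 = 21.5271 ≈ 21.527
Degrees of freedom = 3 − 1 = 2; critical value at α = 0.05 is 5.991.
Since 21.527 > 5.991, we reject the null hypothesis — the data do not fit the 9:3:4 ratio.

21.527; not consistent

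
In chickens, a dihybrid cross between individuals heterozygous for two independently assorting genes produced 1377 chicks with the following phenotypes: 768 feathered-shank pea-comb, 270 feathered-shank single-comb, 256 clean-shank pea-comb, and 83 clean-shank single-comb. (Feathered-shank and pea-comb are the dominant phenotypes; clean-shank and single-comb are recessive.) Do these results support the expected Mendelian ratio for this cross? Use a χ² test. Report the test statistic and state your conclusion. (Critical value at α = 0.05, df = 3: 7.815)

0.724; consistent

A dihybrid F₂ with independent assortment and complete dominance at both loci gives a 9:3:3:1 phenotypic ratio.
The 9:3:3:1 ratio has 16 parts, so with N = 1377 the expected counts are:
  feathered-shank pea-comb: 1377 × 9/16 = 774.5625
  feathered-shank single-comb: 1377 × 3/16 = 258.1875
  clean-shank pea-comb: 1377 × 3/16 = 258.1875
  clean-shank single-comb: 1377 × 1/16 = 86.0625
χ² = Σ (O − E)² / E
  feathered-shank pea-comb: (768 − 774.5625)² / 774.5625 = 0.0556
  feathered-shank single-comb: (270 − 258.1875)² / 258.1875 = 0.5404
  clean-shank pea-comb: (256 − 258.1875)² / 258.1875 = 0.0185
  clean-shank single-comb: (83 − 86.0625)² / 86.0625 = 0.1090
χ² = 0.0556 + 0.5404 + 0.0185 + 0.1090 = 0.7235 ≈ 0.724
Degrees of freedom = 4 − 1 = 3; critical value at α = 0.05 is 7.815.
Since 0.724 < 7.815, we fail to reject the null hypothesis — the data are consistent with the 9:3:3:1 ratio.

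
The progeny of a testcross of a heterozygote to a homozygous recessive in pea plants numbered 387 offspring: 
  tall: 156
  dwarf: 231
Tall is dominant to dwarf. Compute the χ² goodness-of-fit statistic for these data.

A testcross of a heterozygote (Aa × aa) gives a 1:1 phenotypic ratio.
Total ratio parts = 2. Expected numbers out of 387:
  tall: 387 × 1/2 = 193.5
  dwarf: 387 × 1/2 = 193.5
χ² = Σ (O − E)² / E
  tall: (156 − 193.5)² / 193.5 = 7.2674
  dwarf: (231 − 193.5)² / 193.5 = 7.2674
χ² = 7.2674 + 7.2674 = 14.5348 ≈ 14.535

14.535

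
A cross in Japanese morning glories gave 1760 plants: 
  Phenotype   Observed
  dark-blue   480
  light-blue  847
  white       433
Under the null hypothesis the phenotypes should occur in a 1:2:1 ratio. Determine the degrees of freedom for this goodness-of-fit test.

2

A goodness-of-fit test with 3 phenotype classes has df = 3 − 1 = 2.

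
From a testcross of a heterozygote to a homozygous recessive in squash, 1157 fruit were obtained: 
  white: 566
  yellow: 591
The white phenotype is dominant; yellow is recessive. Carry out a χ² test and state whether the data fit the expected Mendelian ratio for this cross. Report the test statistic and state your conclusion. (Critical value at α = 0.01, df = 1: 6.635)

A testcross of a heterozygote (Aa × aa) gives a 1:1 phenotypic ratio.
Under the 1:1 hypothesis (Σ ratio = 2, N = 1157):
  white: 1157 × 1/2 = 578.5
  yellow: 1157 × 1/2 = 578.5
χ² = Σ (O − E)² / E
  white: (566 − 578.5)² / 578.5 = 0.2701
  yellow: (591 − 578.5)² / 578.5 = 0.2701
χ² = 0.2701 + 0.2701 = 0.5402 ≈ 0.540
Degrees of freedom = 2 − 1 = 1; critical value at α = 0.01 is 6.635.
Since 0.540 < 6.635, we fail to reject the null hypothesis — the data are consistent with the 1:1 ratio.

0.540; consistent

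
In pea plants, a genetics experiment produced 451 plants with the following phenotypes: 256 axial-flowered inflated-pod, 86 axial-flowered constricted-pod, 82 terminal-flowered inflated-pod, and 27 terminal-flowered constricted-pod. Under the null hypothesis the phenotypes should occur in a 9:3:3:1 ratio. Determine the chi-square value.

The 9:3:3:1 ratio has 16 parts, so with N = 451 the expected counts are:
  axial-flowered inflated-pod: 451 × 9/16 = 253.6875
  axial-flowered constricted-pod: 451 × 3/16 = 84.5625
  terminal-flowered inflated-pod: 451 × 3/16 = 84.5625
  terminal-flowered constricted-pod: 451 × 1/16 = 28.1875
χ² = Σ (O − E)² / E
  axial-flowered inflated-pod: (256 − 253.6875)² / 253.6875 = 0.0211
  axial-flowered constricted-pod: (86 − 84.5625)² / 84.5625 = 0.0244
  terminal-flowered inflated-pod: (82 − 84.5625)² / 84.5625 = 0.0777
  terminal-flowered constricted-pod: (27 − 28.1875)² / 28.1875 = 0.0500
χ² = 0.0211 + 0.0244 + 0.0777 + 0.0500 = 0.1732 ≈ 0.173

0.173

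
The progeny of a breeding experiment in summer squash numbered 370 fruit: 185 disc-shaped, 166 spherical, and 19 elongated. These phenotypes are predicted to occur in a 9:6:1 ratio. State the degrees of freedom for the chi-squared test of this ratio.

2

A goodness-of-fit test with 3 phenotype classes has df = 3 − 1 = 2.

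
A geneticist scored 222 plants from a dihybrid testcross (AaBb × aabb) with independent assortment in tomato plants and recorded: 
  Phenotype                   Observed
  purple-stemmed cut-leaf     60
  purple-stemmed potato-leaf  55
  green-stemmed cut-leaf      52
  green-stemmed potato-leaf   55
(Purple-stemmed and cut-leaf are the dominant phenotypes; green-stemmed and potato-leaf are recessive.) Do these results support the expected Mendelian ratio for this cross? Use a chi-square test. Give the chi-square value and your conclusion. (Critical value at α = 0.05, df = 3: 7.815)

A dihybrid testcross with independent assortment gives a 1:1:1:1 ratio.
Expected counts for N = 222 under a 1:1:1:1 ratio (total parts = 4):
  purple-stemmed cut-leaf: 222 × 1/4 = 55.5
  purple-stemmed potato-leaf: 222 × 1/4 = 55.5
  green-stemmed cut-leaf: 222 × 1/4 = 55.5
  green-stemmed potato-leaf: 222 × 1/4 = 55.5
χ² = Σ (O − E)² / E
  purple-stemmed cut-leaf: (60 − 55.5)² / 55.5 = 0.3649
  purple-stemmed potato-leaf: (55 − 55.5)² / 55.5 = 0.0045
  green-stemmed cut-leaf: (52 − 55.5)² / 55.5 = 0.2207
  green-stemmed potato-leaf: (55 − 55.5)² / 55.5 = 0.0045
χ² = 0.3649 + 0.0045 + 0.2207 + 0.0045 = 0.5946 ≈ 0.595
Degrees of freedom = 4 − 1 = 3; critical value at α = 0.05 is 7.815.
Since 0.595 < 7.815, we fail to reject the null hypothesis — the data are consistent with the 1:1:1:1 ratio.

0.595; consistent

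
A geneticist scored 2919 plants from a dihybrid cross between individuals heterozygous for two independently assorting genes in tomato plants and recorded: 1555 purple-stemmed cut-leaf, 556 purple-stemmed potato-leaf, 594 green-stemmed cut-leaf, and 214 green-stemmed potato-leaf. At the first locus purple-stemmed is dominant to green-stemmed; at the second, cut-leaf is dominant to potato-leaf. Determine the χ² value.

A dihybrid F₂ with independent assortment and complete dominance at both loci gives a 9:3:3:1 phenotypic ratio.
Total ratio parts = 16. Expected numbers out of 2919:
  purple-stemmed cut-leaf: 2919 × 9/16 = 1641.9375
  purple-stemmed potato-leaf: 2919 × 3/16 = 547.3125
  green-stemmed cut-leaf: 2919 × 3/16 = 547.3125
  green-stemmed potato-leaf: 2919 × 1/16 = 182.4375
χ² = Σ (O − E)² / E
  purple-stemmed cut-leaf: (1555 − 1641.9375)² / 1641.9375 = 4.6032
  purple-stemmed potato-leaf: (556 − 547.3125)² / 547.3125 = 0.1379
  green-stemmed cut-leaf: (594 − 547.3125)² / 547.3125 = 3.9826
  green-stemmed potato-leaf: (214 − 182.4375)² / 182.4375 = 5.4605
χ² = 4.6032 + 0.1379 + 3.9826 + 5.4605 = 14.1842 ≈ 14.184

14.184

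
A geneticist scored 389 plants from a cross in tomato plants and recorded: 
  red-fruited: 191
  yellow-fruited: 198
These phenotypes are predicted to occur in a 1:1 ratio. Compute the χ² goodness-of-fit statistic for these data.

Under the 1:1 hypothesis (Σ ratio = 2, N = 389):
  red-fruited: 389 × 1/2 = 194.5
  yellow-fruited: 389 × 1/2 = 194.5
χ² = Σ (O − E)² / E
  red-fruited: (191 − 194.5)² / 194.5 = 0.0630
  yellow-fruited: (198 − 194.5)² / 194.5 = 0.0630
χ² = 0.0630 + 0.0630 = 0.126

0.126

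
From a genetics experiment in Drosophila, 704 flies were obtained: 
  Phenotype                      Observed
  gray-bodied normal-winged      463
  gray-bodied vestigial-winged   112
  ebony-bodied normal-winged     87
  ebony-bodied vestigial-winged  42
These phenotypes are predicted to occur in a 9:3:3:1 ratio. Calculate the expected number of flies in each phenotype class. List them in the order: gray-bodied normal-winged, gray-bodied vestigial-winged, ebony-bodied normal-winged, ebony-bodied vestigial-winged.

The 9:3:3:1 ratio has 16 parts, so with N = 704 the expected counts are:
  gray-bodied normal-winged: 704 × 9/16 = 396
  gray-bodied vestigial-winged: 704 × 3/16 = 132
  ebony-bodied normal-winged: 704 × 3/16 = 132
  ebony-bodied vestigial-winged: 704 × 1/16 = 44

396, 132, 132, 44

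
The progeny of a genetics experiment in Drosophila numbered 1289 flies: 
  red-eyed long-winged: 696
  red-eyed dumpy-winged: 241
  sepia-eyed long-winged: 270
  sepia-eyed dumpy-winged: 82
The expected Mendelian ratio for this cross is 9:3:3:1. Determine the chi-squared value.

4.509

The 9:3:3:1 ratio has 16 parts, so with N = 1289 the expected counts are:
  red-eyed long-winged: 1289 × 9/16 = 725.0625
  red-eyed dumpy-winged: 1289 × 3/16 = 241.6875
  sepia-eyed long-winged: 1289 × 3/16 = 241.6875
  sepia-eyed dumpy-winged: 1289 × 1/16 = 80.5625
χ² = Σ (O − E)² / E
  red-eyed long-winged: (696 − 725.0625)² / 725.0625 = 1.1649
  red-eyed dumpy-winged: (241 − 241.6875)² / 241.6875 = 0.0020
  sepia-eyed long-winged: (270 − 241.6875)² / 241.6875 = 3.3167
  sepia-eyed dumpy-winged: (82 − 80.5625)² / 80.5625 = 0.0256
χ² = 1.1649 + 0.0020 + 3.3167 + 0.0256 = 4.5092 ≈ 4.509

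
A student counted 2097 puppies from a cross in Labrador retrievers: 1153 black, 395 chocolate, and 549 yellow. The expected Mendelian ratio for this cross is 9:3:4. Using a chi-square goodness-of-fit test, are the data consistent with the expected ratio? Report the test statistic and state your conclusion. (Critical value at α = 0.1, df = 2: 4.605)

1.775; consistent

Total ratio parts = 16. Expected numbers out of 2097:
  black: 2097 × 9/16 = 1179.5625
  chocolate: 2097 × 3/16 = 393.1875
  yellow: 2097 × 4/16 = 524.25
χ² = Σ (O − E)² / E
  black: (1153 − 1179.5625)² / 1179.5625 = 0.5982
  chocolate: (395 − 393.1875)² / 393.1875 = 0.0084
  yellow: (549 − 524.25)² / 524.25 = 1.1685
χ² = 0.5982 + 0.0084 + 1.1685 = 1.7751 ≈ 1.775
Degrees of freedom = 3 − 1 = 2; critical value at α = 0.1 is 4.605.
Since 1.775 < 4.605, we fail to reject the null hypothesis — the data are consistent with the 9:3:4 ratio.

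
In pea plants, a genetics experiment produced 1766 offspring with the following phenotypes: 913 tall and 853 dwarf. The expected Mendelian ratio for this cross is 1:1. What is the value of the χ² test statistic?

2.039

Expected counts for N = 1766 under a 1:1 ratio (total parts = 2):
  tall: 1766 × 1/2 = 883
  dwarf: 1766 × 1/2 = 883
χ² = Σ (O − E)² / E
  tall: (913 − 883)² / 883 = 1.0193
  dwarf: (853 − 883)² / 883 = 1.0193
χ² = 1.0193 + 1.0193 = 2.0386 ≈ 2.039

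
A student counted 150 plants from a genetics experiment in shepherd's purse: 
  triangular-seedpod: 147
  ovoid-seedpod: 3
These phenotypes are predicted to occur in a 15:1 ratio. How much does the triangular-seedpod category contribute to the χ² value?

Total ratio parts = 16. Expected numbers out of 150:
  triangular-seedpod: 150 × 15/16 = 140.625
  ovoid-seedpod: 150 × 1/16 = 9.375
Contribution of triangular-seedpod: (147 − 140.625)² / 140.625 = 0.2890

0.289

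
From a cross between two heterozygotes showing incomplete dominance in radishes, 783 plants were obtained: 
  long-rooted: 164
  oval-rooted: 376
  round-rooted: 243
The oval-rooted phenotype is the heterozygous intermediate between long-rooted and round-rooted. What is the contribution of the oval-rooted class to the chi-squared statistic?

With incomplete dominance, a heterozygote × heterozygote cross gives a 1:2:1 phenotypic ratio.
Expected counts for N = 783 under a 1:2:1 ratio (total parts = 4):
  long-rooted: 783 × 1/4 = 195.75
  oval-rooted: 783 × 2/4 = 391.5
  round-rooted: 783 × 1/4 = 195.75
Contribution of oval-rooted: (376 − 391.5)² / 391.5 = 0.6137

0.614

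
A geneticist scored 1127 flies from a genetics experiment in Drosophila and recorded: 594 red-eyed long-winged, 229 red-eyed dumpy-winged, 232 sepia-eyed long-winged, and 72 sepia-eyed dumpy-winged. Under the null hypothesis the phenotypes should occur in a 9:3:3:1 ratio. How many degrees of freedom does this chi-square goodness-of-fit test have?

A goodness-of-fit test with 4 phenotype classes has df = 4 − 1 = 3.

3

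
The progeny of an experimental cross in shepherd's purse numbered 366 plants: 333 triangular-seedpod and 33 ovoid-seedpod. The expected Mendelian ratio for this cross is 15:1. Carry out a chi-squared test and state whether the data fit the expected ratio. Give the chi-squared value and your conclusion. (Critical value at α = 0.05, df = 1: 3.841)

Total ratio parts = 16. Expected numbers out of 366:
  triangular-seedpod: 366 × 15/16 = 343.125
  ovoid-seedpod: 366 × 1/16 = 22.875
χ² = Σ (O − E)² / E
  triangular-seedpod: (333 − 343.125)² / 343.125 = 0.2988
  ovoid-seedpod: (33 − 22.875)² / 22.875 = 4.4816
χ² = 0.2988 + 4.4816 = 4.7804 ≈ 4.780
Degrees of freedom = 2 − 1 = 1; critical value at α = 0.05 is 3.841.
Since 4.780 > 3.841, we reject the null hypothesis — the data do not fit the 15:1 ratio.

4.780; not consistent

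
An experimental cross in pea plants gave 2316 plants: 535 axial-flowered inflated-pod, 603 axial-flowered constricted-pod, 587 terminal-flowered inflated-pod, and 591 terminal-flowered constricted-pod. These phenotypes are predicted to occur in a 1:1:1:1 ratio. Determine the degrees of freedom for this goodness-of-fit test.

3

A goodness-of-fit test with 4 phenotype classes has df = 4 − 1 = 3.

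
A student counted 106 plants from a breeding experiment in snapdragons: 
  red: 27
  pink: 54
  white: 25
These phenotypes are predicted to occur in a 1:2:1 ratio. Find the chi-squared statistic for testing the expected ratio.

Expected counts for N = 106 under a 1:2:1 ratio (total parts = 4):
  red: 106 × 1/4 = 26.5
  pink: 106 × 2/4 = 53
  white: 106 × 1/4 = 26.5
χ² = Σ (O − E)² / E
  red: (27 − 26.5)² / 26.5 = 0.0094
  pink: (54 − 53)² / 53 = 0.0189
  white: (25 − 26.5)² / 26.5 = 0.0849
χ² = 0.0094 + 0.0189 + 0.0849 = 0.1132 ≈ 0.113

0.113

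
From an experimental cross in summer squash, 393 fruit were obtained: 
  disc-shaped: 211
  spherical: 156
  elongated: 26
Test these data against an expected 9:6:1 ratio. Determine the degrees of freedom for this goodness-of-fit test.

A goodness-of-fit test with 3 phenotype classes has df = 3 − 1 = 2.

2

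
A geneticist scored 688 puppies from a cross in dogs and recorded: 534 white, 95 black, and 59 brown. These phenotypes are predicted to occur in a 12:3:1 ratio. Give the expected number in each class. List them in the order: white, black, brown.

Total ratio parts = 16. Expected numbers out of 688:
  white: 688 × 12/16 = 516
  black: 688 × 3/16 = 129
  brown: 688 × 1/16 = 43

516, 129, 43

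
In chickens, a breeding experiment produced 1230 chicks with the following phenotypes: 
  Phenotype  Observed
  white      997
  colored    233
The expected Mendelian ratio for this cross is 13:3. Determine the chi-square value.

The 13:3 ratio has 16 parts, so with N = 1230 the expected counts are:
  white: 1230 × 13/16 = 999.375
  colored: 1230 × 3/16 = 230.625
χ² = Σ (O − E)² / E
  white: (997 − 999.375)² / 999.375 = 0.0056
  colored: (233 − 230.625)² / 230.625 = 0.0245
χ² = 0.0056 + 0.0245 = 0.0301 ≈ 0.030

0.030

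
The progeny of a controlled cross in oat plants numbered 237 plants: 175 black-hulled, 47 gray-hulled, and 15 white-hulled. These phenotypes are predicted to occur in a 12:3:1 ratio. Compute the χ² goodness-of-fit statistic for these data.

The 12:3:1 ratio has 16 parts, so with N = 237 the expected counts are:
  black-hulled: 237 × 12/16 = 177.75
  gray-hulled: 237 × 3/16 = 44.4375
  white-hulled: 237 × 1/16 = 14.8125
χ² = Σ (O − E)² / E
  black-hulled: (175 − 177.75)² / 177.75 = 0.0425
  gray-hulled: (47 − 44.4375)² / 44.4375 = 0.1478
  white-hulled: (15 − 14.8125)² / 14.8125 = 0.0024
χ² = 0.0425 + 0.1478 + 0.0024 = 0.1927 ≈ 0.193

0.193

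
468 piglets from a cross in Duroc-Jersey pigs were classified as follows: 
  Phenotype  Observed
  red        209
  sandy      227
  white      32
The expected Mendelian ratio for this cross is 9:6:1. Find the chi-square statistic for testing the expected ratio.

Expected counts for N = 468 under a 9:6:1 ratio (total parts = 16):
  red: 468 × 9/16 = 263.25
  sandy: 468 × 6/16 = 175.5
  white: 468 × 1/16 = 29.25
χ² = Σ (O − E)² / E
  red: (209 − 263.25)² / 263.25 = 11.1797
  sandy: (227 − 175.5)² / 175.5 = 15.1125
  white: (32 − 29.25)² / 29.25 = 0.2585
χ² = 11.1797 + 15.1125 + 0.2585 = 26.5507 ≈ 26.551

26.551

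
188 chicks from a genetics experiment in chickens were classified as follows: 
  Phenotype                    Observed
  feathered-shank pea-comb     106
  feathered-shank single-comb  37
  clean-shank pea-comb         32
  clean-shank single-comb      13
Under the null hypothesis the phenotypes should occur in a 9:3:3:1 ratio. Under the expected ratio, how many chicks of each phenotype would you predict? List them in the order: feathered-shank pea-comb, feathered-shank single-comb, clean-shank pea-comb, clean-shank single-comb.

105.75, 35.25, 35.25, 11.75

Total ratio parts = 16. Expected numbers out of 188:
  feathered-shank pea-comb: 188 × 9/16 = 105.75
  feathered-shank single-comb: 188 × 3/16 = 35.25
  clean-shank pea-comb: 188 × 3/16 = 35.25
  clean-shank single-comb: 188 × 1/16 = 11.75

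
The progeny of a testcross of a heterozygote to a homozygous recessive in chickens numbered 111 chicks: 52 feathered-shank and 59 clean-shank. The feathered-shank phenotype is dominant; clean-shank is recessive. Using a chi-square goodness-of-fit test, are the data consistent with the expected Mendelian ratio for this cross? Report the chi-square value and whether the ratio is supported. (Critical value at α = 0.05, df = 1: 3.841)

A testcross of a heterozygote (Aa × aa) gives a 1:1 phenotypic ratio.
Under the 1:1 hypothesis (Σ ratio = 2, N = 111):
  feathered-shank: 111 × 1/2 = 55.5
  clean-shank: 111 × 1/2 = 55.5
χ² = Σ (O − E)² / E
  feathered-shank: (52 − 55.5)² / 55.5 = 0.2207
  clean-shank: (59 − 55.5)² / 55.5 = 0.2207
χ² = 0.2207 + 0.2207 = 0.4414 ≈ 0.441
Degrees of freedom = 2 − 1 = 1; critical value at α = 0.05 is 3.841.
Since 0.441 < 3.841, we fail to reject the null hypothesis — the data are consistent with the 1:1 ratio.

0.441; consistent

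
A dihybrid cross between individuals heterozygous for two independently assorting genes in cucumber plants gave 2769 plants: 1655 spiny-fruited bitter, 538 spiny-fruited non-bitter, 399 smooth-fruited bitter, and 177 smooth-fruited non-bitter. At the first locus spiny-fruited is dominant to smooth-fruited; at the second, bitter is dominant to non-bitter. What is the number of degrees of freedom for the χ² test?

A dihybrid F₂ with independent assortment and complete dominance at both loci gives a 9:3:3:1 phenotypic ratio.
A goodness-of-fit test with 4 phenotype classes has df = 4 − 1 = 3.

3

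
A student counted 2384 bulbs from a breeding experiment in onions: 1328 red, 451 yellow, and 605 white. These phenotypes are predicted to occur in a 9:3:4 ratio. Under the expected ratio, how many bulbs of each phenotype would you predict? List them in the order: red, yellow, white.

1341, 447, 596

Under the 9:3:4 hypothesis (Σ ratio = 16, N = 2384):
  red: 2384 × 9/16 = 1341
  yellow: 2384 × 3/16 = 447
  white: 2384 × 4/16 = 596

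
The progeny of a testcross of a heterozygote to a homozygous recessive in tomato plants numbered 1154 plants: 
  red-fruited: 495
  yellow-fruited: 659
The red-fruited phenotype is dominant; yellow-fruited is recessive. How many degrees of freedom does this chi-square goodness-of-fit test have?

A testcross of a heterozygote (Aa × aa) gives a 1:1 phenotypic ratio.
A goodness-of-fit test with 2 phenotype classes has df = 2 − 1 = 1.

1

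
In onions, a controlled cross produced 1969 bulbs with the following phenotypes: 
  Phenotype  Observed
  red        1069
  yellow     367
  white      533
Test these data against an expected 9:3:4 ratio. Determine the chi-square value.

4.729

Expected counts for N = 1969 under a 9:3:4 ratio (total parts = 16):
  red: 1969 × 9/16 = 1107.5625
  yellow: 1969 × 3/16 = 369.1875
  white: 1969 × 4/16 = 492.25
χ² = Σ (O − E)² / E
  red: (1069 − 1107.5625)² / 1107.5625 = 1.3426
  yellow: (367 − 369.1875)² / 369.1875 = 0.0130
  white: (533 − 492.25)² / 492.25 = 3.3734
χ² = 1.3426 + 0.0130 + 3.3734 = 4.729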